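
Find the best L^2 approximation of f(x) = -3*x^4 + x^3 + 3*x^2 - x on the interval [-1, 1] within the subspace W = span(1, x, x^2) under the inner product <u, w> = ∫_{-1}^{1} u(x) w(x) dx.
g(x) = 3*x^2/7 - 2*x/5 + 9/35

The best approximation g ∈ W is the orthogonal projection of f onto W. Writing g = a_0 + a_1 x + a_2 x^2, the coefficients solve the normal equations G · a = b where
  G_{ij} = <φ_i, φ_j> and b_i = <f, φ_i>, with φ_0 = 1, φ_1 = x, φ_2 = x^2.
G =
  [2, 0, 2/3]
  [0, 2/3, 0]
  [2/3, 0, 2/5],
b = (4/5, -4/15, 12/35).
Solving gives a_0 = 9/35, a_1 = -2/5, a_2 = 3/7, so
  g(x) = 3*x^2/7 - 2*x/5 + 9/35.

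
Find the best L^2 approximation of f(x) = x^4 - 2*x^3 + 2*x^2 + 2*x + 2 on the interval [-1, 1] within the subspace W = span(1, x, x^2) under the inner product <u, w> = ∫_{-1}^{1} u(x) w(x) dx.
g(x) = 20*x^2/7 + 4*x/5 + 67/35

The best approximation g ∈ W is the orthogonal projection of f onto W. Writing g = a_0 + a_1 x + a_2 x^2, the coefficients solve the normal equations G · a = b where
  G_{ij} = <φ_i, φ_j> and b_i = <f, φ_i>, with φ_0 = 1, φ_1 = x, φ_2 = x^2.
G =
  [2, 0, 2/3]
  [0, 2/3, 0]
  [2/3, 0, 2/5],
b = (86/15, 8/15, 254/105).
Solving gives a_0 = 67/35, a_1 = 4/5, a_2 = 20/7, so
  g(x) = 20*x^2/7 + 4*x/5 + 67/35.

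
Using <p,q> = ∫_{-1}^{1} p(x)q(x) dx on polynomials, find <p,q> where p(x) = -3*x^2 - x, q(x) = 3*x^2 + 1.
<p,q> = -28/5

Expand the product: p(x)·q(x) = -9*x^4 - 3*x^3 - 3*x^2 - x.
∫_{-1}^{1} of each monomial x^k gives [2/(k+1) if k even, 0 if k odd]. Integrating term-by-term (or equivalently evaluating the antiderivative F(x) = -9*x^5/5 - 3*x^4/4 - x^3 - x^2/2 at the endpoints):
  F(1) − F(−1) = -81/20 − (31/20) = -28/5.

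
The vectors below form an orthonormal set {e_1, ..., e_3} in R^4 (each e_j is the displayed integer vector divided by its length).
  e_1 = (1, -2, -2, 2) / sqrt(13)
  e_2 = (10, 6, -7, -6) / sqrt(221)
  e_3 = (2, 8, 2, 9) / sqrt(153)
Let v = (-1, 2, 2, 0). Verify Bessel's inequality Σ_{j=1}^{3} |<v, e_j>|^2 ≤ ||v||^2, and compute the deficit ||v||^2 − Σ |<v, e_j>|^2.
Σ |<v, e_j>|^2 = 9; ||v||^2 = 9; deficit = 0

Write each e_j = u_j / sqrt(<u_j, u_j>) where u_j is the displayed integer vector. Then <v, e_j> = <v, u_j> / sqrt(<u_j, u_j>), so |<v, e_j>|^2 = <v, u_j>^2 / <u_j, u_j>.
Coefficients: <v, e_1> = -9/sqrt(13), <v, e_2> = -12/sqrt(221), <v, e_3> = 18/sqrt(153).
Square and sum: Σ |<v, e_j>|^2 = 9.
Compute ||v||^2 = v·v = 9.
Deficit = 9 − 9 = 0 ≥ 0, confirming Bessel's inequality. (The deficit equals ||v − Σ <v,e_j> e_j||^2, the squared distance from v to span{e_j}.)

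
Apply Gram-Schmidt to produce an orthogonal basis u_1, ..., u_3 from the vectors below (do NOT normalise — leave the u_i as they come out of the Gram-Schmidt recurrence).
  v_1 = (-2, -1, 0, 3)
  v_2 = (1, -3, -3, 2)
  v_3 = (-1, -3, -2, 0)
Orthogonal basis:
  u_1 = (-2, -1, 0, 3)
  u_2 = (2, -5/2, -3, 1/2)
  u_3 = (-400/273, -319/273, -3/13, -373/273)

Apply the Gram-Schmidt recurrence
  u_1 = v_1
  u_i = v_i − Σ_{j<i} ((v_i · u_j) / (u_j · u_j)) · u_j.

Step by step this gives:
  u_1 = (-2, -1, 0, 3)
  u_2 = (2, -5/2, -3, 1/2)
  u_3 = (-400/273, -319/273, -3/13, -373/273)

Orthogonality check:
  u_2 · u_1 = 0 (should be 0)
  u_3 · u_1 = 0 (should be 0)
  u_3 · u_2 = 0 (should be 0)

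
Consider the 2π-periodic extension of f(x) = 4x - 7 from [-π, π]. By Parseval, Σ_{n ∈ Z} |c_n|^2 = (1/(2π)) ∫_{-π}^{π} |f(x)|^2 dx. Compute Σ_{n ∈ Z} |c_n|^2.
Σ |c_n|^2 = 16π^2/3 + 49

Expand and integrate term by term over [-π, π]:
  ∫ (4x)^2 dx = 16·(2π^3/3); ∫ 2·4·(-7)·x dx = 0 (odd integrand); ∫ (-7)^2 dx = 49·2π.
So (1/(2π)) ∫_{-π}^{π} (4x - 7)^2 dx = 16π^2/3 + 49 = 16π^2/3 + 49.
Parseval ⇒ Σ |c_n|^2 = 16π^2/3 + 49.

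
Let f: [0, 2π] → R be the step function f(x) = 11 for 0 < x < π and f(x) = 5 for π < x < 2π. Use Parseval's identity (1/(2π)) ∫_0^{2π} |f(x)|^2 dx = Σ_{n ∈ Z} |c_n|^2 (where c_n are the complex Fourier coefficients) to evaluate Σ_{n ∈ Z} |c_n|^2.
Σ |c_n|^2 = 73

Parseval equates the L^2 energy of f (normalised by 1/(2π)) with the ℓ^2 sum of its Fourier coefficients: (1/(2π)) ∫_0^{2π} |f|^2 = Σ |c_n|^2.
Compute the left side: (1/(2π)) [∫_0^π 11^2 dx + ∫_π^{2π} 5^2 dx] = (1/(2π)) · (121π + 25π) = (121 + 25)/2 = 73.
So Σ_{n ∈ Z} |c_n|^2 = 73.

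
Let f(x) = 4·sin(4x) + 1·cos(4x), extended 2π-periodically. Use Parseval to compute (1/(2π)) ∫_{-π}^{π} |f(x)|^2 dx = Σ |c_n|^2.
Σ |c_n|^2 = 17/2

Expand |f|^2 and use orthogonality of {sin(nx), cos(mx)} on [-π, π]:
  ∫_{-π}^{π} sin(nx)^2 dx = π, ∫ cos(mx)^2 dx = π, and cross terms integrate to 0.
So ∫_{-π}^{π} f(x)^2 dx = 4^2 · π + 1^2 · π = (16 + 1)π.
Divide by 2π: (16 + 1)/2 = 17/2.
By Parseval, this equals Σ |c_n|^2.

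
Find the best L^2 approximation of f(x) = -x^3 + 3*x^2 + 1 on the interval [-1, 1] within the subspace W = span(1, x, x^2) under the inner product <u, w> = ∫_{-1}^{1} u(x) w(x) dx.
g(x) = 3*x^2 - 3*x/5 + 1

The best approximation g ∈ W is the orthogonal projection of f onto W. Writing g = a_0 + a_1 x + a_2 x^2, the coefficients solve the normal equations G · a = b where
  G_{ij} = <φ_i, φ_j> and b_i = <f, φ_i>, with φ_0 = 1, φ_1 = x, φ_2 = x^2.
G =
  [2, 0, 2/3]
  [0, 2/3, 0]
  [2/3, 0, 2/5],
b = (4, -2/5, 28/15).
Solving gives a_0 = 1, a_1 = -3/5, a_2 = 3, so
  g(x) = 3*x^2 - 3*x/5 + 1.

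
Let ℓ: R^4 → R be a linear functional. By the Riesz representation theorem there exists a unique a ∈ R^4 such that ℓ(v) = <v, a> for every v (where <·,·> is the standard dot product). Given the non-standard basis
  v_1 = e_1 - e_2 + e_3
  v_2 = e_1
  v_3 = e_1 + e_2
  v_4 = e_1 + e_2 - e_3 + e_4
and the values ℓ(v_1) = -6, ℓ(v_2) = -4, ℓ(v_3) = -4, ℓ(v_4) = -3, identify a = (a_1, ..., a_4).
a = (-4, 0, -2, -1)

Write a = (a_1, ..., a_4) in the standard basis. For each basis vector v_i, ℓ(v_i) = <v_i, a> is a linear equation in the a_j's. Collect the n equations into a matrix system V a = ℓ, where row i of V is v_i (expressed in the standard basis). Since V is invertible (lower-triangular with 1s on the diagonal, up to permutation), solve by back-substitution:
  V =
[[1, -1, 1, 0],
 [1, 0, 0, 0],
 [1, 1, 0, 0],
 [1, 1, -1, 1]]
  V a = (-6, -4, -4, -3)
Solving gives a = (-4, 0, -2, -1).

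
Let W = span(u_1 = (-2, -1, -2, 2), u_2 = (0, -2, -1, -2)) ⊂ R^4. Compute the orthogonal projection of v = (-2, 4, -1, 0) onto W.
proj_W(v) = (-4/13, 164/117, 55/117, 218/117)

Set up U = [u_1 | ... | u_2] ∈ R^(4×2). The projector onto W = col(U) is P = U (U^T U)^(-1) U^T.
Compute U^T U =
  [13, 0]
  [0, 9],
and U^T v = (2, -7).
Solve U^T U · c = U^T v for the coefficients: c = (2/13, -7/9). The projection is proj_W(v) = U c.
Check: (v - proj_W(v)) · u_1 = 0  (should be 0).
Check: (v - proj_W(v)) · u_2 = 0  (should be 0).
Result: proj_W(v) = (-4/13, 164/117, 55/117, 218/117).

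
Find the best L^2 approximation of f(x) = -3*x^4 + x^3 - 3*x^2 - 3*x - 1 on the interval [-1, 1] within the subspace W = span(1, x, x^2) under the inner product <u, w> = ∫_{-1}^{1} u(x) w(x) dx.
g(x) = -39*x^2/7 - 12*x/5 - 26/35

The best approximation g ∈ W is the orthogonal projection of f onto W. Writing g = a_0 + a_1 x + a_2 x^2, the coefficients solve the normal equations G · a = b where
  G_{ij} = <φ_i, φ_j> and b_i = <f, φ_i>, with φ_0 = 1, φ_1 = x, φ_2 = x^2.
G =
  [2, 0, 2/3]
  [0, 2/3, 0]
  [2/3, 0, 2/5],
b = (-26/5, -8/5, -286/105).
Solving gives a_0 = -26/35, a_1 = -12/5, a_2 = -39/7, so
  g(x) = -39*x^2/7 - 12*x/5 - 26/35.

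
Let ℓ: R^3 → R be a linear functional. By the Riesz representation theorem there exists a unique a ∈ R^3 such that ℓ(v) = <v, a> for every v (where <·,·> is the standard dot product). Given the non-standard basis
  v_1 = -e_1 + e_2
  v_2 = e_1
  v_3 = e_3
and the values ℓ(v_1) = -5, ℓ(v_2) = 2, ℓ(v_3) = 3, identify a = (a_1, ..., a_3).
a = (2, -3, 3)

Write a = (a_1, ..., a_3) in the standard basis. For each basis vector v_i, ℓ(v_i) = <v_i, a> is a linear equation in the a_j's. Collect the n equations into a matrix system V a = ℓ, where row i of V is v_i (expressed in the standard basis). Since V is invertible (lower-triangular with 1s on the diagonal, up to permutation), solve by back-substitution:
  V =
[[-1, 1, 0],
 [1, 0, 0],
 [0, 0, 1]]
  V a = (-5, 2, 3)
Solving gives a = (2, -3, 3).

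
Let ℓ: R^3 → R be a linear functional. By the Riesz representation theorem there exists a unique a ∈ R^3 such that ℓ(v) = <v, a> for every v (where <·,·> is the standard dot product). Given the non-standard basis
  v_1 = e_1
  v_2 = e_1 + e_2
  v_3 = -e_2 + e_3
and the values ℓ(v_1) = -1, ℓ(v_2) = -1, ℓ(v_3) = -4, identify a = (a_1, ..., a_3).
a = (-1, 0, -4)

Write a = (a_1, ..., a_3) in the standard basis. For each basis vector v_i, ℓ(v_i) = <v_i, a> is a linear equation in the a_j's. Collect the n equations into a matrix system V a = ℓ, where row i of V is v_i (expressed in the standard basis). Since V is invertible (lower-triangular with 1s on the diagonal, up to permutation), solve by back-substitution:
  V =
[[1, 0, 0],
 [1, 1, 0],
 [0, -1, 1]]
  V a = (-1, -1, -4)
Solving gives a = (-1, 0, -4).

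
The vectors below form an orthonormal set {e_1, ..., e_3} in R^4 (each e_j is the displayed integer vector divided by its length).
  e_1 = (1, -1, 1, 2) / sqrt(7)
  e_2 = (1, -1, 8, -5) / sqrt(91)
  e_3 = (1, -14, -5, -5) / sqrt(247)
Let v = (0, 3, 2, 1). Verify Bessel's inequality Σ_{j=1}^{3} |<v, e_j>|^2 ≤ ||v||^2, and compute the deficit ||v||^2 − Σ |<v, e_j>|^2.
Σ |<v, e_j>|^2 = 14; ||v||^2 = 14; deficit = 0

Write each e_j = u_j / sqrt(<u_j, u_j>) where u_j is the displayed integer vector. Then <v, e_j> = <v, u_j> / sqrt(<u_j, u_j>), so |<v, e_j>|^2 = <v, u_j>^2 / <u_j, u_j>.
Coefficients: <v, e_1> = 1/sqrt(7), <v, e_2> = 8/sqrt(91), <v, e_3> = -57/sqrt(247).
Square and sum: Σ |<v, e_j>|^2 = 14.
Compute ||v||^2 = v·v = 14.
Deficit = 14 − 14 = 0 ≥ 0, confirming Bessel's inequality. (The deficit equals ||v − Σ <v,e_j> e_j||^2, the squared distance from v to span{e_j}.)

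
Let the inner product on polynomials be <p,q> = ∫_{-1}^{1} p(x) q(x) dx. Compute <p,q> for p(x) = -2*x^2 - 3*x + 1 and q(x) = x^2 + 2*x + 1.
<p,q> = -52/15

Expand the product: p(x)·q(x) = -2*x^4 - 7*x^3 - 7*x^2 - x + 1.
∫_{-1}^{1} of each monomial x^k gives [2/(k+1) if k even, 0 if k odd]. Integrating term-by-term (or equivalently evaluating the antiderivative F(x) = -2*x^5/5 - 7*x^4/4 - 7*x^3/3 - x^2/2 + x at the endpoints):
  F(1) − F(−1) = -239/60 − (-31/60) = -52/15.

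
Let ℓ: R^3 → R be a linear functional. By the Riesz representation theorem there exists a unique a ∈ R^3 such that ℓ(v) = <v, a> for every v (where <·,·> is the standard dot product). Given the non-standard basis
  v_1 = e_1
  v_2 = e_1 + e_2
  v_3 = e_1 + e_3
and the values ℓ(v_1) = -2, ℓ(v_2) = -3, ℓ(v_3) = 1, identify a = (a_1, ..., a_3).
a = (-2, -1, 3)

Write a = (a_1, ..., a_3) in the standard basis. For each basis vector v_i, ℓ(v_i) = <v_i, a> is a linear equation in the a_j's. Collect the n equations into a matrix system V a = ℓ, where row i of V is v_i (expressed in the standard basis). Since V is invertible (lower-triangular with 1s on the diagonal, up to permutation), solve by back-substitution:
  V =
[[1, 0, 0],
 [1, 1, 0],
 [1, 0, 1]]
  V a = (-2, -3, 1)
Solving gives a = (-2, -1, 3).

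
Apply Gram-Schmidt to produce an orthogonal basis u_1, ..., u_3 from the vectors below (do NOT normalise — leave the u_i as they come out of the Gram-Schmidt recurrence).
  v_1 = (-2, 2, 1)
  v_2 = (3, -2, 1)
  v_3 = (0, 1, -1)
Orthogonal basis:
  u_1 = (-2, 2, 1)
  u_2 = (1, 0, 2)
  u_3 = (28/45, 7/9, -14/45)

Apply the Gram-Schmidt recurrence
  u_1 = v_1
  u_i = v_i − Σ_{j<i} ((v_i · u_j) / (u_j · u_j)) · u_j.

Step by step this gives:
  u_1 = (-2, 2, 1)
  u_2 = (1, 0, 2)
  u_3 = (28/45, 7/9, -14/45)

Orthogonality check:
  u_2 · u_1 = 0 (should be 0)
  u_3 · u_1 = 0 (should be 0)
  u_3 · u_2 = 0 (should be 0)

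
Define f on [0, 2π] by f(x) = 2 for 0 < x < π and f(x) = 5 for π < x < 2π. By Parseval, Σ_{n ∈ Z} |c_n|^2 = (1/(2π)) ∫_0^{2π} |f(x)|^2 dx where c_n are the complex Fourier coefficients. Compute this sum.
Σ |c_n|^2 = 29/2

Parseval equates the L^2 energy of f (normalised by 1/(2π)) with the ℓ^2 sum of its Fourier coefficients: (1/(2π)) ∫_0^{2π} |f|^2 = Σ |c_n|^2.
Compute the left side: (1/(2π)) [∫_0^π 2^2 dx + ∫_π^{2π} 5^2 dx] = (1/(2π)) · (4π + 25π) = (4 + 25)/2 = 29/2.
So Σ_{n ∈ Z} |c_n|^2 = 29/2.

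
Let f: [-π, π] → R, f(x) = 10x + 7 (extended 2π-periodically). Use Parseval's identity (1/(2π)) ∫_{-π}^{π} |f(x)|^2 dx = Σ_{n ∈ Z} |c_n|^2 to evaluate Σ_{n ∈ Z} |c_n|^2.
Σ |c_n|^2 = 100π^2/3 + 49

Expand and integrate term by term over [-π, π]:
  ∫ (10x)^2 dx = 100·(2π^3/3); ∫ 2·10·(7)·x dx = 0 (odd integrand); ∫ 7^2 dx = 49·2π.
So (1/(2π)) ∫_{-π}^{π} (10x + 7)^2 dx = 100π^2/3 + 49 = 100π^2/3 + 49.
Parseval ⇒ Σ |c_n|^2 = 100π^2/3 + 49.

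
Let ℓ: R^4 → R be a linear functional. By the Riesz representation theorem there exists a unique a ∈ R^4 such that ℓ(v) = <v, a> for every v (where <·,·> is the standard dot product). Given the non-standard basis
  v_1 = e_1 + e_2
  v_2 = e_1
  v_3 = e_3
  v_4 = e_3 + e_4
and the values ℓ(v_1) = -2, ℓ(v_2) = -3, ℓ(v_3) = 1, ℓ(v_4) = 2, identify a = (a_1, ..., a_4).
a = (-3, 1, 1, 1)

Write a = (a_1, ..., a_4) in the standard basis. For each basis vector v_i, ℓ(v_i) = <v_i, a> is a linear equation in the a_j's. Collect the n equations into a matrix system V a = ℓ, where row i of V is v_i (expressed in the standard basis). Since V is invertible (lower-triangular with 1s on the diagonal, up to permutation), solve by back-substitution:
  V =
[[1, 1, 0, 0],
 [1, 0, 0, 0],
 [0, 0, 1, 0],
 [0, 0, 1, 1]]
  V a = (-2, -3, 1, 2)
Solving gives a = (-3, 1, 1, 1).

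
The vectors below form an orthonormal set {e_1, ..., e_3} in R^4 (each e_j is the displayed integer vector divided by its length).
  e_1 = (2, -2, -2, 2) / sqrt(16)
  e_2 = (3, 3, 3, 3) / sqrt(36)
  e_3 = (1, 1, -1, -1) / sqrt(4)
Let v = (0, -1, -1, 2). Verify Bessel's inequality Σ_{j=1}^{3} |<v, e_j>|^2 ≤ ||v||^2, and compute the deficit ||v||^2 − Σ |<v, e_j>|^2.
Σ |<v, e_j>|^2 = 5; ||v||^2 = 6; deficit = 1

Write each e_j = u_j / sqrt(<u_j, u_j>) where u_j is the displayed integer vector. Then <v, e_j> = <v, u_j> / sqrt(<u_j, u_j>), so |<v, e_j>|^2 = <v, u_j>^2 / <u_j, u_j>.
Coefficients: <v, e_1> = 8/sqrt(16), <v, e_2> = 0/sqrt(36), <v, e_3> = -2/sqrt(4).
Square and sum: Σ |<v, e_j>|^2 = 5.
Compute ||v||^2 = v·v = 6.
Deficit = 6 − 5 = 1 ≥ 0, confirming Bessel's inequality. (The deficit equals ||v − Σ <v,e_j> e_j||^2, the squared distance from v to span{e_j}.)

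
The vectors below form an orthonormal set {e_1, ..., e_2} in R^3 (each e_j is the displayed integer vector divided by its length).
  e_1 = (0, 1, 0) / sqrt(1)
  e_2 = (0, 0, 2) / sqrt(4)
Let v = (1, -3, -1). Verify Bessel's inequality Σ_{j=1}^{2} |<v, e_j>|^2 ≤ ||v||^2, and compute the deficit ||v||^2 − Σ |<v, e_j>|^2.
Σ |<v, e_j>|^2 = 10; ||v||^2 = 11; deficit = 1

Write each e_j = u_j / sqrt(<u_j, u_j>) where u_j is the displayed integer vector. Then <v, e_j> = <v, u_j> / sqrt(<u_j, u_j>), so |<v, e_j>|^2 = <v, u_j>^2 / <u_j, u_j>.
Coefficients: <v, e_1> = -3/sqrt(1), <v, e_2> = -2/sqrt(4).
Square and sum: Σ |<v, e_j>|^2 = 10.
Compute ||v||^2 = v·v = 11.
Deficit = 11 − 10 = 1 ≥ 0, confirming Bessel's inequality. (The deficit equals ||v − Σ <v,e_j> e_j||^2, the squared distance from v to span{e_j}.)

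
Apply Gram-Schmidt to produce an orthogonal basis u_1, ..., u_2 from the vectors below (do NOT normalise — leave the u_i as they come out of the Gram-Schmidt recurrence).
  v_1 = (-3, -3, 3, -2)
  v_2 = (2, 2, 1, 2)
Orthogonal basis:
  u_1 = (-3, -3, 3, -2)
  u_2 = (23/31, 23/31, 70/31, 36/31)

Apply the Gram-Schmidt recurrence
  u_1 = v_1
  u_i = v_i − Σ_{j<i} ((v_i · u_j) / (u_j · u_j)) · u_j.

Step by step this gives:
  u_1 = (-3, -3, 3, -2)
  u_2 = (23/31, 23/31, 70/31, 36/31)

Orthogonality check:
  u_2 · u_1 = 0 (should be 0)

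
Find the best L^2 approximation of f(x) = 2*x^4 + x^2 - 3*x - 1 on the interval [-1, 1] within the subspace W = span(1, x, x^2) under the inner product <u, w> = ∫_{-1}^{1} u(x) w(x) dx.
g(x) = 19*x^2/7 - 3*x - 41/35

The best approximation g ∈ W is the orthogonal projection of f onto W. Writing g = a_0 + a_1 x + a_2 x^2, the coefficients solve the normal equations G · a = b where
  G_{ij} = <φ_i, φ_j> and b_i = <f, φ_i>, with φ_0 = 1, φ_1 = x, φ_2 = x^2.
G =
  [2, 0, 2/3]
  [0, 2/3, 0]
  [2/3, 0, 2/5],
b = (-8/15, -2, 32/105).
Solving gives a_0 = -41/35, a_1 = -3, a_2 = 19/7, so
  g(x) = 19*x^2/7 - 3*x - 41/35.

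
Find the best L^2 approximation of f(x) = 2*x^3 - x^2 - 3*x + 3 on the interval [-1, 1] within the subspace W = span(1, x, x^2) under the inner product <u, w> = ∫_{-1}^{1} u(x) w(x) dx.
g(x) = -x^2 - 9*x/5 + 3

The best approximation g ∈ W is the orthogonal projection of f onto W. Writing g = a_0 + a_1 x + a_2 x^2, the coefficients solve the normal equations G · a = b where
  G_{ij} = <φ_i, φ_j> and b_i = <f, φ_i>, with φ_0 = 1, φ_1 = x, φ_2 = x^2.
G =
  [2, 0, 2/3]
  [0, 2/3, 0]
  [2/3, 0, 2/5],
b = (16/3, -6/5, 8/5).
Solving gives a_0 = 3, a_1 = -9/5, a_2 = -1, so
  g(x) = -x^2 - 9*x/5 + 3.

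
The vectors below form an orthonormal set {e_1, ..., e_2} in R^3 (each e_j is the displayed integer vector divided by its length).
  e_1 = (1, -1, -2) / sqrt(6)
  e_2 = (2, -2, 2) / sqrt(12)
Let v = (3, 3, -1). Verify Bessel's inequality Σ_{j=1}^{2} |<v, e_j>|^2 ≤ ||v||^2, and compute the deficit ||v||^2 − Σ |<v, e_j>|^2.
Σ |<v, e_j>|^2 = 1; ||v||^2 = 19; deficit = 18

Write each e_j = u_j / sqrt(<u_j, u_j>) where u_j is the displayed integer vector. Then <v, e_j> = <v, u_j> / sqrt(<u_j, u_j>), so |<v, e_j>|^2 = <v, u_j>^2 / <u_j, u_j>.
Coefficients: <v, e_1> = 2/sqrt(6), <v, e_2> = -2/sqrt(12).
Square and sum: Σ |<v, e_j>|^2 = 1.
Compute ||v||^2 = v·v = 19.
Deficit = 19 − 1 = 18 ≥ 0, confirming Bessel's inequality. (The deficit equals ||v − Σ <v,e_j> e_j||^2, the squared distance from v to span{e_j}.)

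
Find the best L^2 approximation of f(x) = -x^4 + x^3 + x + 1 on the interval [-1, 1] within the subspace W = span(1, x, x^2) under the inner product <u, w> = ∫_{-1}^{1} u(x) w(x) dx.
g(x) = -6*x^2/7 + 8*x/5 + 38/35

The best approximation g ∈ W is the orthogonal projection of f onto W. Writing g = a_0 + a_1 x + a_2 x^2, the coefficients solve the normal equations G · a = b where
  G_{ij} = <φ_i, φ_j> and b_i = <f, φ_i>, with φ_0 = 1, φ_1 = x, φ_2 = x^2.
G =
  [2, 0, 2/3]
  [0, 2/3, 0]
  [2/3, 0, 2/5],
b = (8/5, 16/15, 8/21).
Solving gives a_0 = 38/35, a_1 = 8/5, a_2 = -6/7, so
  g(x) = -6*x^2/7 + 8*x/5 + 38/35.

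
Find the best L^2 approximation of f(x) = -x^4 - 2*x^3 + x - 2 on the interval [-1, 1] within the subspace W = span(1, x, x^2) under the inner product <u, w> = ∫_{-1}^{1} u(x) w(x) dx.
g(x) = -6*x^2/7 - x/5 - 67/35

The best approximation g ∈ W is the orthogonal projection of f onto W. Writing g = a_0 + a_1 x + a_2 x^2, the coefficients solve the normal equations G · a = b where
  G_{ij} = <φ_i, φ_j> and b_i = <f, φ_i>, with φ_0 = 1, φ_1 = x, φ_2 = x^2.
G =
  [2, 0, 2/3]
  [0, 2/3, 0]
  [2/3, 0, 2/5],
b = (-22/5, -2/15, -34/21).
Solving gives a_0 = -67/35, a_1 = -1/5, a_2 = -6/7, so
  g(x) = -6*x^2/7 - x/5 - 67/35.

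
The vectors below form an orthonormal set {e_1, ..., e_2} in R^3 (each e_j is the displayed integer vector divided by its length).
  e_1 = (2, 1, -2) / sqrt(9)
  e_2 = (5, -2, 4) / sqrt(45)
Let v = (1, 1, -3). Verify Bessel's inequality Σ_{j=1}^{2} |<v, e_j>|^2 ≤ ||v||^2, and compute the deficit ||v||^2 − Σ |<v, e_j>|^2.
Σ |<v, e_j>|^2 = 54/5; ||v||^2 = 11; deficit = 1/5

Write each e_j = u_j / sqrt(<u_j, u_j>) where u_j is the displayed integer vector. Then <v, e_j> = <v, u_j> / sqrt(<u_j, u_j>), so |<v, e_j>|^2 = <v, u_j>^2 / <u_j, u_j>.
Coefficients: <v, e_1> = 9/sqrt(9), <v, e_2> = -9/sqrt(45).
Square and sum: Σ |<v, e_j>|^2 = 54/5.
Compute ||v||^2 = v·v = 11.
Deficit = 11 − 54/5 = 1/5 ≥ 0, confirming Bessel's inequality. (The deficit equals ||v − Σ <v,e_j> e_j||^2, the squared distance from v to span{e_j}.)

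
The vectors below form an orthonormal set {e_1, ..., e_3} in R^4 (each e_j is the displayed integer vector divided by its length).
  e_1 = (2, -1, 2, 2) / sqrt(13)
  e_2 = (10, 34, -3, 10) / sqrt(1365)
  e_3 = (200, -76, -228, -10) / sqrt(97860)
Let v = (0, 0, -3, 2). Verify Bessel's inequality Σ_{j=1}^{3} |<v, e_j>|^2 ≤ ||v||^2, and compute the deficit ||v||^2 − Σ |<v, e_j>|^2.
Σ |<v, e_j>|^2 = 1265/233; ||v||^2 = 13; deficit = 1764/233

Write each e_j = u_j / sqrt(<u_j, u_j>) where u_j is the displayed integer vector. Then <v, e_j> = <v, u_j> / sqrt(<u_j, u_j>), so |<v, e_j>|^2 = <v, u_j>^2 / <u_j, u_j>.
Coefficients: <v, e_1> = -2/sqrt(13), <v, e_2> = 29/sqrt(1365), <v, e_3> = 664/sqrt(97860).
Square and sum: Σ |<v, e_j>|^2 = 1265/233.
Compute ||v||^2 = v·v = 13.
Deficit = 13 − 1265/233 = 1764/233 ≥ 0, confirming Bessel's inequality. (The deficit equals ||v − Σ <v,e_j> e_j||^2, the squared distance from v to span{e_j}.)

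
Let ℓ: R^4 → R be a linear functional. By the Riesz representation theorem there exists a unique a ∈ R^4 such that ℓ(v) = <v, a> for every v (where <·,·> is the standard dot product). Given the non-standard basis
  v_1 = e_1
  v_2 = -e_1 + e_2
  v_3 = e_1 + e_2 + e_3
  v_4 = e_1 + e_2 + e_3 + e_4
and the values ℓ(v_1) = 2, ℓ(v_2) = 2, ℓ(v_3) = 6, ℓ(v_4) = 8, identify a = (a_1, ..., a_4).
a = (2, 4, 0, 2)

Write a = (a_1, ..., a_4) in the standard basis. For each basis vector v_i, ℓ(v_i) = <v_i, a> is a linear equation in the a_j's. Collect the n equations into a matrix system V a = ℓ, where row i of V is v_i (expressed in the standard basis). Since V is invertible (lower-triangular with 1s on the diagonal, up to permutation), solve by back-substitution:
  V =
[[1, 0, 0, 0],
 [-1, 1, 0, 0],
 [1, 1, 1, 0],
 [1, 1, 1, 1]]
  V a = (2, 2, 6, 8)
Solving gives a = (2, 4, 0, 2).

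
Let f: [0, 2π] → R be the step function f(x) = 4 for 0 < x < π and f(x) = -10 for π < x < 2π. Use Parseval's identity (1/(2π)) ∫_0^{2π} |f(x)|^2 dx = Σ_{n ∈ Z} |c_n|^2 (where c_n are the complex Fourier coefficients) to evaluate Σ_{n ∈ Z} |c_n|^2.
Σ |c_n|^2 = 58

Parseval equates the L^2 energy of f (normalised by 1/(2π)) with the ℓ^2 sum of its Fourier coefficients: (1/(2π)) ∫_0^{2π} |f|^2 = Σ |c_n|^2.
Compute the left side: (1/(2π)) [∫_0^π 4^2 dx + ∫_π^{2π} (-10)^2 dx] = (1/(2π)) · (16π + 100π) = (16 + 100)/2 = 58.
So Σ_{n ∈ Z} |c_n|^2 = 58.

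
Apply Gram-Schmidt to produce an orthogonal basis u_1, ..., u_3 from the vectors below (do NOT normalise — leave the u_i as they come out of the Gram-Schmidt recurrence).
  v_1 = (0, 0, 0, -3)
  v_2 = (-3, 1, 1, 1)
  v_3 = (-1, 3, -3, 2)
Orthogonal basis:
  u_1 = (0, 0, 0, -3)
  u_2 = (-3, 1, 1, 0)
  u_3 = (-2/11, 30/11, -36/11, 0)

Apply the Gram-Schmidt recurrence
  u_1 = v_1
  u_i = v_i − Σ_{j<i} ((v_i · u_j) / (u_j · u_j)) · u_j.

Step by step this gives:
  u_1 = (0, 0, 0, -3)
  u_2 = (-3, 1, 1, 0)
  u_3 = (-2/11, 30/11, -36/11, 0)

Orthogonality check:
  u_2 · u_1 = 0 (should be 0)
  u_3 · u_1 = 0 (should be 0)
  u_3 · u_2 = 0 (should be 0)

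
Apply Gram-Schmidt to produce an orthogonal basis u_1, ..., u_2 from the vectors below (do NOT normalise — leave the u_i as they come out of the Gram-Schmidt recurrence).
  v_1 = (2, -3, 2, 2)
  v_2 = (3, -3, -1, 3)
Orthogonal basis:
  u_1 = (2, -3, 2, 2)
  u_2 = (25/21, -2/7, -59/21, 25/21)

Apply the Gram-Schmidt recurrence
  u_1 = v_1
  u_i = v_i − Σ_{j<i} ((v_i · u_j) / (u_j · u_j)) · u_j.

Step by step this gives:
  u_1 = (2, -3, 2, 2)
  u_2 = (25/21, -2/7, -59/21, 25/21)

Orthogonality check:
  u_2 · u_1 = 0 (should be 0)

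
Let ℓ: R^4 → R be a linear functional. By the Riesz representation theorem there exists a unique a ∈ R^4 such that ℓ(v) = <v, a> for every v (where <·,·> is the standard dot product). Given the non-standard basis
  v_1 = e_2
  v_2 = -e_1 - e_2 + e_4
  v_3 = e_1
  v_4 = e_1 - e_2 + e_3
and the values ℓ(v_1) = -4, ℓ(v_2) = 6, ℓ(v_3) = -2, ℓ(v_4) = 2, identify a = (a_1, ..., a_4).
a = (-2, -4, 0, 0)

Write a = (a_1, ..., a_4) in the standard basis. For each basis vector v_i, ℓ(v_i) = <v_i, a> is a linear equation in the a_j's. Collect the n equations into a matrix system V a = ℓ, where row i of V is v_i (expressed in the standard basis). Since V is invertible (lower-triangular with 1s on the diagonal, up to permutation), solve by back-substitution:
  V =
[[0, 1, 0, 0],
 [-1, -1, 0, 1],
 [1, 0, 0, 0],
 [1, -1, 1, 0]]
  V a = (-4, 6, -2, 2)
Solving gives a = (-2, -4, 0, 0).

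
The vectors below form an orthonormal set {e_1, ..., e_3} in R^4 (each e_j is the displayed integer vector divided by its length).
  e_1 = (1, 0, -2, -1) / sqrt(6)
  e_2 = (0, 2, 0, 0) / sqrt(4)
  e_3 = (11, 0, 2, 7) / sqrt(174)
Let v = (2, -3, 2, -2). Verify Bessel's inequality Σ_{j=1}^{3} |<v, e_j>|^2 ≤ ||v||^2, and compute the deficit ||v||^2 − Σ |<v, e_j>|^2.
Σ |<v, e_j>|^2 = 285/29; ||v||^2 = 21; deficit = 324/29

Write each e_j = u_j / sqrt(<u_j, u_j>) where u_j is the displayed integer vector. Then <v, e_j> = <v, u_j> / sqrt(<u_j, u_j>), so |<v, e_j>|^2 = <v, u_j>^2 / <u_j, u_j>.
Coefficients: <v, e_1> = 0/sqrt(6), <v, e_2> = -6/sqrt(4), <v, e_3> = 12/sqrt(174).
Square and sum: Σ |<v, e_j>|^2 = 285/29.
Compute ||v||^2 = v·v = 21.
Deficit = 21 − 285/29 = 324/29 ≥ 0, confirming Bessel's inequality. (The deficit equals ||v − Σ <v,e_j> e_j||^2, the squared distance from v to span{e_j}.)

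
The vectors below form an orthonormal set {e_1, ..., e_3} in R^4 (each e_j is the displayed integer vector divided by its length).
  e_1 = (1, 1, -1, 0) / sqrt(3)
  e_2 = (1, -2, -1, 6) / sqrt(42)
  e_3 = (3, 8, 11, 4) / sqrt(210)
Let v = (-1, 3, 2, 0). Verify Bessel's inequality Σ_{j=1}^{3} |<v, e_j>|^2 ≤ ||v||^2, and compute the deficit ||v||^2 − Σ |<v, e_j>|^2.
Σ |<v, e_j>|^2 = 161/15; ||v||^2 = 14; deficit = 49/15

Write each e_j = u_j / sqrt(<u_j, u_j>) where u_j is the displayed integer vector. Then <v, e_j> = <v, u_j> / sqrt(<u_j, u_j>), so |<v, e_j>|^2 = <v, u_j>^2 / <u_j, u_j>.
Coefficients: <v, e_1> = 0/sqrt(3), <v, e_2> = -9/sqrt(42), <v, e_3> = 43/sqrt(210).
Square and sum: Σ |<v, e_j>|^2 = 161/15.
Compute ||v||^2 = v·v = 14.
Deficit = 14 − 161/15 = 49/15 ≥ 0, confirming Bessel's inequality. (The deficit equals ||v − Σ <v,e_j> e_j||^2, the squared distance from v to span{e_j}.)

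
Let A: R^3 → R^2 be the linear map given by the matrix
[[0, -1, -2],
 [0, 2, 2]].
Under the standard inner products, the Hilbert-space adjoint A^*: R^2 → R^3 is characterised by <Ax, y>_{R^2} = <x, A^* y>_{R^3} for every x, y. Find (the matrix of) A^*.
A^* = A^T =
[[0, 0],
 [-1, 2],
 [-2, 2]]

For real matrices with standard dot products, the defining identity <Ax, y> = <x, A^* y> gives (Ax)^T y = x^T (A^*) y, i.e. x^T A^T y = x^T (A^*) y. Since this holds for all x, y, we must have A^* = A^T. Therefore
A^* =
[[0, 0],
 [-1, 2],
 [-2, 2]].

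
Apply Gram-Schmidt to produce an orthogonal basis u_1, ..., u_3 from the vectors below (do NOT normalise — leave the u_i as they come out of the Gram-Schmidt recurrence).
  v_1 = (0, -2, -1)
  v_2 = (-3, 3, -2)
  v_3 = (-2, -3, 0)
Orthogonal basis:
  u_1 = (0, -2, -1)
  u_2 = (-3, 7/5, -14/5)
  u_3 = (-161/94, -69/94, 69/47)

Apply the Gram-Schmidt recurrence
  u_1 = v_1
  u_i = v_i − Σ_{j<i} ((v_i · u_j) / (u_j · u_j)) · u_j.

Step by step this gives:
  u_1 = (0, -2, -1)
  u_2 = (-3, 7/5, -14/5)
  u_3 = (-161/94, -69/94, 69/47)

Orthogonality check:
  u_2 · u_1 = 0 (should be 0)
  u_3 · u_1 = 0 (should be 0)
  u_3 · u_2 = 0 (should be 0)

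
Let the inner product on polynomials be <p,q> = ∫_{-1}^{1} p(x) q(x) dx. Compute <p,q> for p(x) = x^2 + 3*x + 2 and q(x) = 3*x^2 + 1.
<p,q> = 148/15

Expand the product: p(x)·q(x) = 3*x^4 + 9*x^3 + 7*x^2 + 3*x + 2.
∫_{-1}^{1} of each monomial x^k gives [2/(k+1) if k even, 0 if k odd]. Integrating term-by-term (or equivalently evaluating the antiderivative F(x) = 3*x^5/5 + 9*x^4/4 + 7*x^3/3 + 3*x^2/2 + 2*x at the endpoints):
  F(1) − F(−1) = 521/60 − (-71/60) = 148/15.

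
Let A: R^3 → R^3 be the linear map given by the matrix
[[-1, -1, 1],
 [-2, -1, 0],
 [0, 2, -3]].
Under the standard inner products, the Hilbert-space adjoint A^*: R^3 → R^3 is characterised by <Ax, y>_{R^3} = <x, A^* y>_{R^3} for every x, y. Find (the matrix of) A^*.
A^* = A^T =
[[-1, -2, 0],
 [-1, -1, 2],
 [1, 0, -3]]

For real matrices with standard dot products, the defining identity <Ax, y> = <x, A^* y> gives (Ax)^T y = x^T (A^*) y, i.e. x^T A^T y = x^T (A^*) y. Since this holds for all x, y, we must have A^* = A^T. Therefore
A^* =
[[-1, -2, 0],
 [-1, -1, 2],
 [1, 0, -3]].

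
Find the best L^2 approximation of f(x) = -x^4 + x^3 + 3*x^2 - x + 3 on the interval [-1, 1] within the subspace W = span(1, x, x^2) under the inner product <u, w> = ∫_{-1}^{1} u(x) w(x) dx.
g(x) = 15*x^2/7 - 2*x/5 + 108/35

The best approximation g ∈ W is the orthogonal projection of f onto W. Writing g = a_0 + a_1 x + a_2 x^2, the coefficients solve the normal equations G · a = b where
  G_{ij} = <φ_i, φ_j> and b_i = <f, φ_i>, with φ_0 = 1, φ_1 = x, φ_2 = x^2.
G =
  [2, 0, 2/3]
  [0, 2/3, 0]
  [2/3, 0, 2/5],
b = (38/5, -4/15, 102/35).
Solving gives a_0 = 108/35, a_1 = -2/5, a_2 = 15/7, so
  g(x) = 15*x^2/7 - 2*x/5 + 108/35.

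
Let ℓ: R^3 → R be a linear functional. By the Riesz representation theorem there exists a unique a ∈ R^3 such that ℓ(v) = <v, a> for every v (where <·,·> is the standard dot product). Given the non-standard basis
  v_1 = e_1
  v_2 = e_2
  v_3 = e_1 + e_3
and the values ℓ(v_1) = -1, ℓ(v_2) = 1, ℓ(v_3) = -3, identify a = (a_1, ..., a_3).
a = (-1, 1, -2)

Write a = (a_1, ..., a_3) in the standard basis. For each basis vector v_i, ℓ(v_i) = <v_i, a> is a linear equation in the a_j's. Collect the n equations into a matrix system V a = ℓ, where row i of V is v_i (expressed in the standard basis). Since V is invertible (lower-triangular with 1s on the diagonal, up to permutation), solve by back-substitution:
  V =
[[1, 0, 0],
 [0, 1, 0],
 [1, 0, 1]]
  V a = (-1, 1, -3)
Solving gives a = (-1, 1, -2).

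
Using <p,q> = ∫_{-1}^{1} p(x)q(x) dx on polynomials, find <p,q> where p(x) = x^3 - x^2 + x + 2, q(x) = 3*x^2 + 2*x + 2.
<p,q> = 58/5

Expand the product: p(x)·q(x) = 3*x^5 - x^4 + 3*x^3 + 6*x^2 + 6*x + 4.
∫_{-1}^{1} of each monomial x^k gives [2/(k+1) if k even, 0 if k odd]. Integrating term-by-term (or equivalently evaluating the antiderivative F(x) = x^6/2 - x^5/5 + 3*x^4/4 + 2*x^3 + 3*x^2 + 4*x at the endpoints):
  F(1) − F(−1) = 201/20 − (-31/20) = 58/5.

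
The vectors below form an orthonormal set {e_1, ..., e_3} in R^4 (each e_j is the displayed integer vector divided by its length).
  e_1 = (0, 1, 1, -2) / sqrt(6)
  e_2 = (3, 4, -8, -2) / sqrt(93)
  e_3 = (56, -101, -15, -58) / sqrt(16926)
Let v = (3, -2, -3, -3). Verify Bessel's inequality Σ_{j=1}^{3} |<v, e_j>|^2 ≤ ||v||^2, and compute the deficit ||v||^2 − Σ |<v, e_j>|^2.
Σ |<v, e_j>|^2 = 8462/273; ||v||^2 = 31; deficit = 1/273

Write each e_j = u_j / sqrt(<u_j, u_j>) where u_j is the displayed integer vector. Then <v, e_j> = <v, u_j> / sqrt(<u_j, u_j>), so |<v, e_j>|^2 = <v, u_j>^2 / <u_j, u_j>.
Coefficients: <v, e_1> = 1/sqrt(6), <v, e_2> = 31/sqrt(93), <v, e_3> = 589/sqrt(16926).
Square and sum: Σ |<v, e_j>|^2 = 8462/273.
Compute ||v||^2 = v·v = 31.
Deficit = 31 − 8462/273 = 1/273 ≥ 0, confirming Bessel's inequality. (The deficit equals ||v − Σ <v,e_j> e_j||^2, the squared distance from v to span{e_j}.)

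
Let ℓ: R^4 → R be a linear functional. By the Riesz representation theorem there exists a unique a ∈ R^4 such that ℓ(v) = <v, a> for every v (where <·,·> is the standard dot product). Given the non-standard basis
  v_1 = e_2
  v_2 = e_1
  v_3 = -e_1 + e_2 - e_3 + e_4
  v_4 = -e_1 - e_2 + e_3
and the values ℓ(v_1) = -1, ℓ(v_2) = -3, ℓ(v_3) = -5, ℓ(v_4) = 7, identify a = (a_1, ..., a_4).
a = (-3, -1, 3, -4)

Write a = (a_1, ..., a_4) in the standard basis. For each basis vector v_i, ℓ(v_i) = <v_i, a> is a linear equation in the a_j's. Collect the n equations into a matrix system V a = ℓ, where row i of V is v_i (expressed in the standard basis). Since V is invertible (lower-triangular with 1s on the diagonal, up to permutation), solve by back-substitution:
  V =
[[0, 1, 0, 0],
 [1, 0, 0, 0],
 [-1, 1, -1, 1],
 [-1, -1, 1, 0]]
  V a = (-1, -3, -5, 7)
Solving gives a = (-3, -1, 3, -4).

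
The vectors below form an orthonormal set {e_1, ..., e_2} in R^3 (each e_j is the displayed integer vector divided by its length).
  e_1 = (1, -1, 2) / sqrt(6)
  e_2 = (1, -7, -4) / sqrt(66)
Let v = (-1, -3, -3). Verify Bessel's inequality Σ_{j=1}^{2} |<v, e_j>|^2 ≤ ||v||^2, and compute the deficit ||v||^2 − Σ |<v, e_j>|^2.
Σ |<v, e_j>|^2 = 200/11; ||v||^2 = 19; deficit = 9/11

Write each e_j = u_j / sqrt(<u_j, u_j>) where u_j is the displayed integer vector. Then <v, e_j> = <v, u_j> / sqrt(<u_j, u_j>), so |<v, e_j>|^2 = <v, u_j>^2 / <u_j, u_j>.
Coefficients: <v, e_1> = -4/sqrt(6), <v, e_2> = 32/sqrt(66).
Square and sum: Σ |<v, e_j>|^2 = 200/11.
Compute ||v||^2 = v·v = 19.
Deficit = 19 − 200/11 = 9/11 ≥ 0, confirming Bessel's inequality. (The deficit equals ||v − Σ <v,e_j> e_j||^2, the squared distance from v to span{e_j}.)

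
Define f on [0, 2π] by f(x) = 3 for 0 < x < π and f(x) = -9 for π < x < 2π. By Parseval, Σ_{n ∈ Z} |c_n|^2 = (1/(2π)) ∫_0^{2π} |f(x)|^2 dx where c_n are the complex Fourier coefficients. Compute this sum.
Σ |c_n|^2 = 45

Parseval equates the L^2 energy of f (normalised by 1/(2π)) with the ℓ^2 sum of its Fourier coefficients: (1/(2π)) ∫_0^{2π} |f|^2 = Σ |c_n|^2.
Compute the left side: (1/(2π)) [∫_0^π 3^2 dx + ∫_π^{2π} (-9)^2 dx] = (1/(2π)) · (9π + 81π) = (9 + 81)/2 = 45.
So Σ_{n ∈ Z} |c_n|^2 = 45.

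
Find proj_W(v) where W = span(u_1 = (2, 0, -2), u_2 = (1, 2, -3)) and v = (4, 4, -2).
proj_W(v) = (2, 2, -4)

Set up U = [u_1 | ... | u_2] ∈ R^(3×2). The projector onto W = col(U) is P = U (U^T U)^(-1) U^T.
Compute U^T U =
  [8, 8]
  [8, 14],
and U^T v = (12, 18).
Solve U^T U · c = U^T v for the coefficients: c = (1/2, 1). The projection is proj_W(v) = U c.
Check: (v - proj_W(v)) · u_1 = 0  (should be 0).
Check: (v - proj_W(v)) · u_2 = 0  (should be 0).
Result: proj_W(v) = (2, 2, -4).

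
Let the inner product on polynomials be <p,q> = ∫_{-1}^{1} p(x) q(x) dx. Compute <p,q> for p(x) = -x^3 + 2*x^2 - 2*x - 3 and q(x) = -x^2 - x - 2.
<p,q> = 184/15

Expand the product: p(x)·q(x) = x^5 - x^4 + 2*x^3 + x^2 + 7*x + 6.
∫_{-1}^{1} of each monomial x^k gives [2/(k+1) if k even, 0 if k odd]. Integrating term-by-term (or equivalently evaluating the antiderivative F(x) = x^6/6 - x^5/5 + x^4/2 + x^3/3 + 7*x^2/2 + 6*x at the endpoints):
  F(1) − F(−1) = 103/10 − (-59/30) = 184/15.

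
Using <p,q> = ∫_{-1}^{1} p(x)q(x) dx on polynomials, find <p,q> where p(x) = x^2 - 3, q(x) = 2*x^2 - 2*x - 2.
<p,q> = 112/15

Expand the product: p(x)·q(x) = 2*x^4 - 2*x^3 - 8*x^2 + 6*x + 6.
∫_{-1}^{1} of each monomial x^k gives [2/(k+1) if k even, 0 if k odd]. Integrating term-by-term (or equivalently evaluating the antiderivative F(x) = 2*x^5/5 - x^4/2 - 8*x^3/3 + 3*x^2 + 6*x at the endpoints):
  F(1) − F(−1) = 187/30 − (-37/30) = 112/15.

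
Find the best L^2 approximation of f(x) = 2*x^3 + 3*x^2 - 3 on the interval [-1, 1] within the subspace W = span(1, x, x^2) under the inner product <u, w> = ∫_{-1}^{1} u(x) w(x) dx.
g(x) = 3*x^2 + 6*x/5 - 3

The best approximation g ∈ W is the orthogonal projection of f onto W. Writing g = a_0 + a_1 x + a_2 x^2, the coefficients solve the normal equations G · a = b where
  G_{ij} = <φ_i, φ_j> and b_i = <f, φ_i>, with φ_0 = 1, φ_1 = x, φ_2 = x^2.
G =
  [2, 0, 2/3]
  [0, 2/3, 0]
  [2/3, 0, 2/5],
b = (-4, 4/5, -4/5).
Solving gives a_0 = -3, a_1 = 6/5, a_2 = 3, so
  g(x) = 3*x^2 + 6*x/5 - 3.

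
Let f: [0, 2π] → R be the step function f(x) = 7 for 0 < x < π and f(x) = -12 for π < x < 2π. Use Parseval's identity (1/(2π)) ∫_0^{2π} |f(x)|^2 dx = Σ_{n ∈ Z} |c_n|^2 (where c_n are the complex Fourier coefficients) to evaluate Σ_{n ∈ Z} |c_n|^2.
Σ |c_n|^2 = 193/2

Parseval equates the L^2 energy of f (normalised by 1/(2π)) with the ℓ^2 sum of its Fourier coefficients: (1/(2π)) ∫_0^{2π} |f|^2 = Σ |c_n|^2.
Compute the left side: (1/(2π)) [∫_0^π 7^2 dx + ∫_π^{2π} (-12)^2 dx] = (1/(2π)) · (49π + 144π) = (49 + 144)/2 = 193/2.
So Σ_{n ∈ Z} |c_n|^2 = 193/2.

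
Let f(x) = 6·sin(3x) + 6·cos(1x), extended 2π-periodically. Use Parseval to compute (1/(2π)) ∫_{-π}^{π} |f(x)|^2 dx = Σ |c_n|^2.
Σ |c_n|^2 = 36

Expand |f|^2 and use orthogonality of {sin(nx), cos(mx)} on [-π, π]:
  ∫_{-π}^{π} sin(nx)^2 dx = π, ∫ cos(mx)^2 dx = π, and cross terms integrate to 0.
So ∫_{-π}^{π} f(x)^2 dx = 6^2 · π + 6^2 · π = (36 + 36)π.
Divide by 2π: (36 + 36)/2 = 36.
By Parseval, this equals Σ |c_n|^2.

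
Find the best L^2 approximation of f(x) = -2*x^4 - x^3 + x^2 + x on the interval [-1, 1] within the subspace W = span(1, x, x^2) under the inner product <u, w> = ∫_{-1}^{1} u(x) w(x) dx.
g(x) = -5*x^2/7 + 2*x/5 + 6/35

The best approximation g ∈ W is the orthogonal projection of f onto W. Writing g = a_0 + a_1 x + a_2 x^2, the coefficients solve the normal equations G · a = b where
  G_{ij} = <φ_i, φ_j> and b_i = <f, φ_i>, with φ_0 = 1, φ_1 = x, φ_2 = x^2.
G =
  [2, 0, 2/3]
  [0, 2/3, 0]
  [2/3, 0, 2/5],
b = (-2/15, 4/15, -6/35).
Solving gives a_0 = 6/35, a_1 = 2/5, a_2 = -5/7, so
  g(x) = -5*x^2/7 + 2*x/5 + 6/35.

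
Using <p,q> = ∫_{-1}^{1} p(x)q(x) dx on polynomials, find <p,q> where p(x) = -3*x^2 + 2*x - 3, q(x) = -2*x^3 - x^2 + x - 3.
<p,q> = 404/15

Expand the product: p(x)·q(x) = 6*x^5 - x^4 + x^3 + 14*x^2 - 9*x + 9.
∫_{-1}^{1} of each monomial x^k gives [2/(k+1) if k even, 0 if k odd]. Integrating term-by-term (or equivalently evaluating the antiderivative F(x) = x^6 - x^5/5 + x^4/4 + 14*x^3/3 - 9*x^2/2 + 9*x at the endpoints):
  F(1) − F(−1) = 613/60 − (-1003/60) = 404/15.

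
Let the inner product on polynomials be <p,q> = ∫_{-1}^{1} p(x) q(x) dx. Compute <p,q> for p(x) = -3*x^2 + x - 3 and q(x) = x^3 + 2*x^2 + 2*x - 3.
<p,q> = 58/3

Expand the product: p(x)·q(x) = -3*x^5 - 5*x^4 - 7*x^3 + 5*x^2 - 9*x + 9.
∫_{-1}^{1} of each monomial x^k gives [2/(k+1) if k even, 0 if k odd]. Integrating term-by-term (or equivalently evaluating the antiderivative F(x) = -x^6/2 - x^5 - 7*x^4/4 + 5*x^3/3 - 9*x^2/2 + 9*x at the endpoints):
  F(1) − F(−1) = 35/12 − (-197/12) = 58/3.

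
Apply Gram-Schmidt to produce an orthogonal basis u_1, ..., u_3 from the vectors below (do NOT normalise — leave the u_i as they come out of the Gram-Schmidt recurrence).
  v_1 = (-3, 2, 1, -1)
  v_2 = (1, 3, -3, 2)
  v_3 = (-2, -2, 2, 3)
Orthogonal basis:
  u_1 = (-3, 2, 1, -1)
  u_2 = (3/5, 49/15, -43/15, 28/15)
  u_3 = (-543/341, -342/341, 321/341, 1266/341)

Apply the Gram-Schmidt recurrence
  u_1 = v_1
  u_i = v_i − Σ_{j<i} ((v_i · u_j) / (u_j · u_j)) · u_j.

Step by step this gives:
  u_1 = (-3, 2, 1, -1)
  u_2 = (3/5, 49/15, -43/15, 28/15)
  u_3 = (-543/341, -342/341, 321/341, 1266/341)

Orthogonality check:
  u_2 · u_1 = 0 (should be 0)
  u_3 · u_1 = 0 (should be 0)
  u_3 · u_2 = 0 (should be 0)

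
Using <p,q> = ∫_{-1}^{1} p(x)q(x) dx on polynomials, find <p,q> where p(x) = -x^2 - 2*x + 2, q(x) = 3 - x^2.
<p,q> = 136/15

Expand the product: p(x)·q(x) = x^4 + 2*x^3 - 5*x^2 - 6*x + 6.
∫_{-1}^{1} of each monomial x^k gives [2/(k+1) if k even, 0 if k odd]. Integrating term-by-term (or equivalently evaluating the antiderivative F(x) = x^5/5 + x^4/2 - 5*x^3/3 - 3*x^2 + 6*x at the endpoints):
  F(1) − F(−1) = 61/30 − (-211/30) = 136/15.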